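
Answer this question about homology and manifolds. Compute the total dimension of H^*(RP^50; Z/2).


H^k(RP^50; Z/2) = Z/2 for each 0 <= k <= 50.
Total dimension = 50 + 1 = 51

51


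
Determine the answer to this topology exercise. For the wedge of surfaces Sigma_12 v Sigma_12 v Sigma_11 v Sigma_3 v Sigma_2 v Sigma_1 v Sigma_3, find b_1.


For a wedge X v Y: reduced H_k(X v Y) = H_k(X) + H_k(Y).
Each Sigma_g contributes b_1 = 2g.
b_1 = 24 + 24 + 22 + 6 + 4 + 2 + 6 = 88

88


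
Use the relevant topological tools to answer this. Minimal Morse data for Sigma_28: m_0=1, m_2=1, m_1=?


A perfect Morse function has m_k = b_k.
For Sigma_28: b_0=1, b_1=2g=56, b_2=1.
Saddles m_1 = 2g = 56

56


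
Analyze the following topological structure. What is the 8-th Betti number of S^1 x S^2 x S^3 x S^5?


Each S^d has Poincare polynomial 1 + t^d.
The product S^1 x S^2 x S^3 x S^5 has Poincare polynomial prod(1+t^d_i).
Expanding: b_0=1, b_1=1, b_2=1, b_3=2, b_4=1, b_5=2, b_6=2, b_7=1, b_8=2, b_9=1, b_10=1, b_11=1.
b_8 = 2

2


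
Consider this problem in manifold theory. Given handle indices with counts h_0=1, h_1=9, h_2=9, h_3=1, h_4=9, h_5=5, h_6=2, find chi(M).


Handles of index k contribute (-1)^k to chi (same as CW cells).
chi = (1) + (-9) + (9) + (-1) + (9) + (-5) + (2) = 6

6


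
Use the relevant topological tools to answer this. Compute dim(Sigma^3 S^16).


Each suspension raises dimension by 1: Sigma S^n = S^{n+1}.
Sigma^3 S^16 = S^{16+3} = S^19

19


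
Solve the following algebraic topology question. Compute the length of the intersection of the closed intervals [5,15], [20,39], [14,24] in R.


Intersection = [max(a_i), min(b_i)] = [20, 15].
Since 20 > 15, the intersection is empty.
Length = 0

0


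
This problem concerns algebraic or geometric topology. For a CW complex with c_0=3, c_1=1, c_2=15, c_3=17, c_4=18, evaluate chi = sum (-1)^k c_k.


chi = sum_k (-1)^k c_k.
= (-1)^0*3 + (-1)^1*1 + (-1)^2*15 + (-1)^3*17 + (-1)^4*18
= (3) + (-1) + (15) + (-17) + (18)
= 18

18


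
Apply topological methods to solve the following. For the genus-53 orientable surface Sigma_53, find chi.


For a closed orientable surface of genus g: chi = 2 - 2g.
Here g = 53.
chi = 2 - 2*53 = 2 - 106 = -104

-104


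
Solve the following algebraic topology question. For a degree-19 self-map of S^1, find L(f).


On S^1: L(f) = tr(f_0*) + (-1)^1 tr(f_1*) = 1 + (-1)^1 * deg(f).
L(f) = 1 + (-1)^1 * 19 = 1 + -19 = -18

-18


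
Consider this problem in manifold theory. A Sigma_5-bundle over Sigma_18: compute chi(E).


For a fiber bundle F -> E -> B (with CW structure): chi(E) = chi(B) * chi(F).
chi(Sigma_18) = -34, chi(Sigma_5) = -8.
chi(E) = (-34) * (-8) = 272

272


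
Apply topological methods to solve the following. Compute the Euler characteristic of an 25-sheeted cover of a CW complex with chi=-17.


For a finite covering: chi(E) = (number of sheets) * chi(B).
chi(E) = 25 * (-17) = -425

-425


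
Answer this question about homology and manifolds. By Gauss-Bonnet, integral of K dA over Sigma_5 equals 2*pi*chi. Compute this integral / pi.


Gauss-Bonnet: integral K dA = 2*pi*chi(M).
chi(Sigma_5) = 2 - 2*5 = -8.
(integral K dA)/pi = 2*chi = 2*(-8) = -16

-16


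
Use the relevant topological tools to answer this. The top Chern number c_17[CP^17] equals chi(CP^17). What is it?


For any closed oriented manifold, <e(TM),[M]> = chi(M).
chi(CP^17) = 17+1 = 18

18


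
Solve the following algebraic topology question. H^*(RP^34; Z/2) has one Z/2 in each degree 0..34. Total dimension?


H^k(RP^34; Z/2) = Z/2 for each 0 <= k <= 34.
Total dimension = 34 + 1 = 35

35


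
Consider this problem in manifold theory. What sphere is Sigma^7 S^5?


Each suspension raises dimension by 1: Sigma S^n = S^{n+1}.
Sigma^7 S^5 = S^{5+7} = S^12

12


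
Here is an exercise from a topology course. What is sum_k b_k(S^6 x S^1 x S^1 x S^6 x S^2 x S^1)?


Total Betti number is multiplicative under products.
Each S^d (d>=1) has total Betti number 2.
There are 6 sphere factors.
Total = 2^6 = 64

64


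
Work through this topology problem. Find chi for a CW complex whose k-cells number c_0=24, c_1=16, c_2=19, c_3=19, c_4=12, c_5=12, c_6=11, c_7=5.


chi = sum_k (-1)^k c_k.
= (-1)^0*24 + (-1)^1*16 + (-1)^2*19 + (-1)^3*19 + (-1)^4*12 + (-1)^5*12 + (-1)^6*11 + (-1)^7*5
= (24) + (-16) + (19) + (-19) + (12) + (-12) + (11) + (-5)
= 14

14


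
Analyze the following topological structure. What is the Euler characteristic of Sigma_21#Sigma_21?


chi(Sigma_21) = 2 - 2*21 = -40
chi(Sigma_21) = 2 - 2*21 = -40
For surfaces: chi(A#B) = chi(A) + chi(B) - 2.
chi = -40 + -40 - 2 = -82

-82


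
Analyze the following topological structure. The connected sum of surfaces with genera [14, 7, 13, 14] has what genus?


Genus is additive under connected sum of orientable surfaces.
g = 14 + 7 + 13 + 14 = 48

48


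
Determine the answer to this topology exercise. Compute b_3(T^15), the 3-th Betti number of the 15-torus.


By the Kunneth formula, b_k(T^n) = C(n,k).
b_3(T^15) = C(15,3).
C(15,3) = 15!/(3!*12!) = 455

455


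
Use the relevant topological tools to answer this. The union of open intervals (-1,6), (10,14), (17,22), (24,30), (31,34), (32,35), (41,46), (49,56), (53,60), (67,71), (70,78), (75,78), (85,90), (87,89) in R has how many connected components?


Sort and merge overlapping open intervals.
Merged: (-1,6), (10,14), (17,22), (24,30), (31,35), (41,46), (49,60), (67,78), (85,90).
Number of components = 9

9


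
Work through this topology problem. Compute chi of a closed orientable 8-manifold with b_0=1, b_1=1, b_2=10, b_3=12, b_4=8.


By Poincare duality b_k = b_{8-k}, so full Betti numbers: b_0=1, b_1=1, b_2=10, b_3=12, b_4=8, b_5=12, b_6=10, b_7=1, b_8=1.
chi = sum (-1)^k b_k = 4

4


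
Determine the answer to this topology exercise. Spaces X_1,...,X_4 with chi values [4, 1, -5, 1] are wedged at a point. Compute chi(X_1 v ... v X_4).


chi(A v B) = chi(A) + chi(B) - 1 (one point identified).
For 4 spaces: chi = (sum chi_i) - (4 - 1).
sum = 1; chi = 1 - 3 = -2

-2


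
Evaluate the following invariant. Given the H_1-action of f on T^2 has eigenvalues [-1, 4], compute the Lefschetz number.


For a torus self-map: L(f) = det(I - A) where A acts on H_1.
L(f) = (1--1) * (1-4) = 2 * -3 = -6

-6


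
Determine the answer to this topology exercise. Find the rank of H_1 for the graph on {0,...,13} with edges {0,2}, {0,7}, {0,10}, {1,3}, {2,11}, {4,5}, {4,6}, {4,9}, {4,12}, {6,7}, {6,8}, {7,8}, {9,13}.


b_1 = E - V + (number of components).
E = 13, V = 14, components = 2.
b_1 = 13 - 14 + 2 = 1

1


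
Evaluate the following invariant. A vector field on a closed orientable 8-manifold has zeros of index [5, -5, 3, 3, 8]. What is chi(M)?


Poincare-Hopf: chi(M) = sum of indices of zeros.
chi = (5) + (-5) + (3) + (3) + (8) = 14

14


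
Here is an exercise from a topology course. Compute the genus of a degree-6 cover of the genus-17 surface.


For an n-sheeted cover: chi(E) = n * chi(B).
chi(Sigma_17) = 2 - 2*17 = -32.
chi(E) = 6 * (-32) = -192.
genus(E) = (2 - chi(E))/2 = (2 - (-192))/2 = 194/2 = 97

97


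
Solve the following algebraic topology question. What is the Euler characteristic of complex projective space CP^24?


CP^24 has one cell in each even dimension 0, 2, ..., 2*24 (24+1 cells total).
All cells are even-dimensional, so chi = number of cells.
chi = 24 + 1 = 25

25


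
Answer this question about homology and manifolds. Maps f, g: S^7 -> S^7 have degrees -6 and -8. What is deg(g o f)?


Degree is multiplicative under composition: deg(g o f) = deg(g) * deg(f).
= -8 * -6 = 48

48


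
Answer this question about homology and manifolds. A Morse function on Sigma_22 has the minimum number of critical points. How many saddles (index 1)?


A perfect Morse function has m_k = b_k.
For Sigma_22: b_0=1, b_1=2g=44, b_2=1.
Saddles m_1 = 2g = 44

44


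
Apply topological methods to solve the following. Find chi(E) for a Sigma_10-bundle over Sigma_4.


For a fiber bundle F -> E -> B (with CW structure): chi(E) = chi(B) * chi(F).
chi(Sigma_4) = -6, chi(Sigma_10) = -18.
chi(E) = (-6) * (-18) = 108

108


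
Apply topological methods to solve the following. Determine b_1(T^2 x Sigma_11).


pi_1(A x B) = pi_1(A) x pi_1(B); rank of abelianization = b_1.
b_1(T^2) = 2, b_1(Sigma_11) = 2*11 = 22.
b_1(product) = 2 + 22 = 24

24


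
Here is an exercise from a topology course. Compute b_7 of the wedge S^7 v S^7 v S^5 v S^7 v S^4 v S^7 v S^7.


For a wedge of spheres, H_k (k>0) is free on one generator per sphere of dimension k.
Spheres of dimension 7: count = 5.
b_7 = 5

5


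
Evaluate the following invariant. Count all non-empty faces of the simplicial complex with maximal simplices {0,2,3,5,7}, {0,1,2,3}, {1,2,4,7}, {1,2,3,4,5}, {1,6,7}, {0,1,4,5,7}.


Each maximal simplex on m vertices has 2^m - 1 nonempty faces.
Take the union (dedupe shared faces).
Total distinct faces = 83

83


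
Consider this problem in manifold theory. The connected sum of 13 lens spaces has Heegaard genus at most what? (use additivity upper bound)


Heegaard genus satisfies g(A#B) <= g(A) + g(B).
Each lens space has g = 1.
Upper bound: 13 * 1 = 13

13


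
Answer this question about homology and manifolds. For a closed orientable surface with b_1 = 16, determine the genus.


For a closed orientable surface: b_1 = 2g.
16 = 2g
g = 16 / 2 = 8

8


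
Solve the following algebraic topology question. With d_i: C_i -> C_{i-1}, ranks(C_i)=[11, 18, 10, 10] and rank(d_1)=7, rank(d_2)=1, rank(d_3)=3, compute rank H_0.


rank H_k = rank(ker d_k) - rank(im d_{k+1}).
rank(ker d_0) = rank(C_0) - rank(d_0) = 11 - 0 = 11.
rank(im d_{0+1}) = 7.
rank H_0 = 11 - 7 = 4

4


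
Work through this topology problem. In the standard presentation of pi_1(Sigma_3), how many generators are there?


Standard presentation: pi_1(Sigma_g) = <a_1,b_1,...,a_g,b_g | [a_1,b_1]...[a_g,b_g] = 1>.
Number of generators = 2g = 2*3 = 6

6


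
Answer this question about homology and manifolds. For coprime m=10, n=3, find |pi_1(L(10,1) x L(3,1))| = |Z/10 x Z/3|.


pi_1(X x Y) = pi_1(X) x pi_1(Y).
pi_1(L(10,1)) = Z/10, pi_1(L(3,1)) = Z/3.
|Z/10 x Z/3| = 10 * 3 = 30

30


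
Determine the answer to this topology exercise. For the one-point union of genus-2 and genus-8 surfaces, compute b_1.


For a wedge: H_1(A v B) = H_1(A) + H_1(B).
b_1(Sigma_2) = 4, b_1(Sigma_8) = 16.
b_1 = 4 + 16 = 20

20


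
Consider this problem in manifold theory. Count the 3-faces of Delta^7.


Delta^7 has 7+1 vertices. A 3-face is a choice of 3+1 vertices.
f_3 = C(7+1, 3+1) = C(8,4) = 70

70


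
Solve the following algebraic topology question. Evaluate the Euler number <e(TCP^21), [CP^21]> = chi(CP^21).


For any closed oriented manifold, <e(TM),[M]> = chi(M).
chi(CP^21) = 21+1 = 22

22


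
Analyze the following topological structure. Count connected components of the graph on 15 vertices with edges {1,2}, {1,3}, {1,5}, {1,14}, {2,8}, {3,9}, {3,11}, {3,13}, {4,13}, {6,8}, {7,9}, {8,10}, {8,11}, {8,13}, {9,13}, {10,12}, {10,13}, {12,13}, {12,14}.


Run DFS/union-find over 15 vertices.
V = 15, E = 19.
Number of components = 2

2


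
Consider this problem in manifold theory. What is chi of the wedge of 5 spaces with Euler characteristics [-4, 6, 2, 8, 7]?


chi(A v B) = chi(A) + chi(B) - 1 (one point identified).
For 5 spaces: chi = (sum chi_i) - (5 - 1).
sum = 19; chi = 19 - 4 = 15

15


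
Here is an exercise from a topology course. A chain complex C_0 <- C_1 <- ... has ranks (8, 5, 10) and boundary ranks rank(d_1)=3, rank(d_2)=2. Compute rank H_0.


rank H_k = rank(ker d_k) - rank(im d_{k+1}).
rank(ker d_0) = rank(C_0) - rank(d_0) = 8 - 0 = 8.
rank(im d_{0+1}) = 3.
rank H_0 = 8 - 3 = 5

5


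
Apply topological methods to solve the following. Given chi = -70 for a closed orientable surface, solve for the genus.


chi = 2 - 2g for closed orientable surfaces.
-70 = 2 - 2g
2g = 2 - (-70) = 72
g = 36

36


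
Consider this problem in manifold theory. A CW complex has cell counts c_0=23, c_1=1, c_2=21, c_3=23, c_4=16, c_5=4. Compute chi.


chi = sum_k (-1)^k c_k.
= (-1)^0*23 + (-1)^1*1 + (-1)^2*21 + (-1)^3*23 + (-1)^4*16 + (-1)^5*4
= (23) + (-1) + (21) + (-23) + (16) + (-4)
= 32

32


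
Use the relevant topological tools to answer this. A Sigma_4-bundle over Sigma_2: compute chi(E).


For a fiber bundle F -> E -> B (with CW structure): chi(E) = chi(B) * chi(F).
chi(Sigma_2) = -2, chi(Sigma_4) = -6.
chi(E) = (-2) * (-6) = 12

12


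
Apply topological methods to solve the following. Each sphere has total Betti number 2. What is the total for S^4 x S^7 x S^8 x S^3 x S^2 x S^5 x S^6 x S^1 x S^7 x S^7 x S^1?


Total Betti number is multiplicative under products.
Each S^d (d>=1) has total Betti number 2.
There are 11 sphere factors.
Total = 2^11 = 2048

2048


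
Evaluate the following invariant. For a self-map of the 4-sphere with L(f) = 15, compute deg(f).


L(f) = 1 + (-1)^4 deg(f) on S^4.
15 = 1 + (-1)^4 * deg(f)
(-1)^4 * deg(f) = 14
deg(f) = 14

14


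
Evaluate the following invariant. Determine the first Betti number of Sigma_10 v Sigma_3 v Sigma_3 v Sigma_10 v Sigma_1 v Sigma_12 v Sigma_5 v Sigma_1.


For a wedge X v Y: reduced H_k(X v Y) = H_k(X) + H_k(Y).
Each Sigma_g contributes b_1 = 2g.
b_1 = 20 + 6 + 6 + 20 + 2 + 24 + 10 + 2 = 90

90


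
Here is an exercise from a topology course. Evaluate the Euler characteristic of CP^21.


CP^21 has one cell in each even dimension 0, 2, ..., 2*21 (21+1 cells total).
All cells are even-dimensional, so chi = number of cells.
chi = 21 + 1 = 22

22


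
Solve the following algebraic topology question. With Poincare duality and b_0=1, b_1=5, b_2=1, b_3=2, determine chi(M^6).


By Poincare duality b_k = b_{6-k}, so full Betti numbers: b_0=1, b_1=5, b_2=1, b_3=2, b_4=1, b_5=5, b_6=1.
chi = sum (-1)^k b_k = -8

-8


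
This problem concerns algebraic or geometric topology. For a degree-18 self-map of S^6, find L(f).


On S^6: L(f) = tr(f_0*) + (-1)^6 tr(f_6*) = 1 + (-1)^6 * deg(f).
L(f) = 1 + (-1)^6 * 18 = 1 + 18 = 19

19


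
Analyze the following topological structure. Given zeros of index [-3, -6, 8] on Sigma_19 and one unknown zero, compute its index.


Poincare-Hopf: sum of indices = chi(M).
chi(Sigma_19) = 2 - 2*19 = -36.
Sum of known indices = -1.
x = chi - (sum known) = -36 - (-1) = -35

-35


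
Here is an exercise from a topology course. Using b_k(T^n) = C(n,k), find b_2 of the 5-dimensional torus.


By the Kunneth formula, b_k(T^n) = C(n,k).
b_2(T^5) = C(5,2).
C(5,2) = 5!/(2!*3!) = 10

10


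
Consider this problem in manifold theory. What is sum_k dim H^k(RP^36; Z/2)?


H^k(RP^36; Z/2) = Z/2 for each 0 <= k <= 36.
Total dimension = 36 + 1 = 37

37


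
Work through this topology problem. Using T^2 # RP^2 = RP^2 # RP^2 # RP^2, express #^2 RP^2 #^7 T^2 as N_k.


Since a >= 1, the sum is non-orientable; each T^2 can be replaced by RP^2 # RP^2 (since T^2#RP^2 = 3RP^2).
Total crosscaps k = 2 + 2*7 = 16.
Check via chi: chi = 2*1 + 7*0 - (2+7-1)*2 = -14 = 2 - k = -14. Consistent.

16


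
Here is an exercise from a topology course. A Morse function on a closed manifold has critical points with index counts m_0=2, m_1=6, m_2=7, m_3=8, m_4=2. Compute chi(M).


Morse theory: chi(M) = sum_k (-1)^k m_k where m_k = #(index-k critical points).
= (2) + (-6) + (7) + (-8) + (2) = -3

-3


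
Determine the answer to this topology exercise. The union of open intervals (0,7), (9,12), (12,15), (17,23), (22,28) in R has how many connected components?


Sort and merge overlapping open intervals.
Merged: (0,7), (9,12), (12,15), (17,28).
Number of components = 4

4


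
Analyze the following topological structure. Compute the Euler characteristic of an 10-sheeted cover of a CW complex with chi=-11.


For a finite covering: chi(E) = (number of sheets) * chi(B).
chi(E) = 10 * (-11) = -110

-110


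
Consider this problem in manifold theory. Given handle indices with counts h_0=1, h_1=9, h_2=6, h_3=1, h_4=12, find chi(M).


Handles of index k contribute (-1)^k to chi (same as CW cells).
chi = (1) + (-9) + (6) + (-1) + (12) = 9

9


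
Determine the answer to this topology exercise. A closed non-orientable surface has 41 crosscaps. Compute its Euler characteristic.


For a non-orientable closed surface with k crosscaps: chi = 2 - k.
Here k = 41.
chi = 2 - 41 = -39

-39


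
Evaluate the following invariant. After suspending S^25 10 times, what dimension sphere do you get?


Each suspension raises dimension by 1: Sigma S^n = S^{n+1}.
Sigma^10 S^25 = S^{25+10} = S^35

35


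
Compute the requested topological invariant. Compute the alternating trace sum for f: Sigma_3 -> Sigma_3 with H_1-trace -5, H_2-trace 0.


L(f) = tr(f_0*) - tr(f_1*) + tr(f_2*).
= 1 - (-5) + (0)
= 6

6


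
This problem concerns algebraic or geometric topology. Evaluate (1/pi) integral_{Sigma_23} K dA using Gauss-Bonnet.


Gauss-Bonnet: integral K dA = 2*pi*chi(M).
chi(Sigma_23) = 2 - 2*23 = -44.
(integral K dA)/pi = 2*chi = 2*(-44) = -88

-88


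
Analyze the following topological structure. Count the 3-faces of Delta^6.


Delta^6 has 6+1 vertices. A 3-face is a choice of 3+1 vertices.
f_3 = C(6+1, 3+1) = C(7,4) = 35

35


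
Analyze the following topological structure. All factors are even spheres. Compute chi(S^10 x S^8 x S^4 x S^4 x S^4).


chi is multiplicative: chi(X x Y) = chi(X) chi(Y).
Each even-dim sphere has chi = 2. There are 5 factors.
chi = 2^5 = 32

32


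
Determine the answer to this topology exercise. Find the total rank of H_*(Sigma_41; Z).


For Sigma_41: b_0 = 1, b_1 = 2g = 82, b_2 = 1.
Total = 1 + 82 + 1 = 84

84


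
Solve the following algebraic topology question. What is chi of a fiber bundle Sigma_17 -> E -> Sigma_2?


For a fiber bundle F -> E -> B (with CW structure): chi(E) = chi(B) * chi(F).
chi(Sigma_2) = -2, chi(Sigma_17) = -32.
chi(E) = (-2) * (-32) = 64

64


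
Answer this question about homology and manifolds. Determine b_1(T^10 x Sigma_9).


pi_1(A x B) = pi_1(A) x pi_1(B); rank of abelianization = b_1.
b_1(T^10) = 10, b_1(Sigma_9) = 2*9 = 18.
b_1(product) = 10 + 18 = 28

28


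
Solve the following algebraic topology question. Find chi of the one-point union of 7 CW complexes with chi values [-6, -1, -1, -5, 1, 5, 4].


chi(A v B) = chi(A) + chi(B) - 1 (one point identified).
For 7 spaces: chi = (sum chi_i) - (7 - 1).
sum = -3; chi = -3 - 6 = -9

-9


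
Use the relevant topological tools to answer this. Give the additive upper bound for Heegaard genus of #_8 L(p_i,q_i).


Heegaard genus satisfies g(A#B) <= g(A) + g(B).
Each lens space has g = 1.
Upper bound: 8 * 1 = 8

8


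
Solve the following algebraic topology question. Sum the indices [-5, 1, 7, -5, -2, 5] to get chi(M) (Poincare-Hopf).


Poincare-Hopf: chi(M) = sum of indices of zeros.
chi = (-5) + (1) + (7) + (-5) + (-2) + (5) = 1

1


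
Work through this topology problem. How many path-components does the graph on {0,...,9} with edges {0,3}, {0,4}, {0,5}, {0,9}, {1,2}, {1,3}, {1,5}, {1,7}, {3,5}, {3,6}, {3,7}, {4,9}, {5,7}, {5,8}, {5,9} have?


Run DFS/union-find over 10 vertices.
V = 10, E = 15.
Number of components = 1

1


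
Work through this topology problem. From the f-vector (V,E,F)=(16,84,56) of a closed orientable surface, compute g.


chi = V - E + F = 16 - 84 + 56 = -12
For orientable closed surface: chi = 2 - 2g, so g = (2 - chi)/2.
g = (2 - (-12)) / 2 = 14 / 2 = 7

7


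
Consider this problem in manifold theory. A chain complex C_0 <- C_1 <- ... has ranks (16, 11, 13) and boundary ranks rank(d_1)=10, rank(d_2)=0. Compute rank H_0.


rank H_k = rank(ker d_k) - rank(im d_{k+1}).
rank(ker d_0) = rank(C_0) - rank(d_0) = 16 - 0 = 16.
rank(im d_{0+1}) = 10.
rank H_0 = 16 - 10 = 6

6


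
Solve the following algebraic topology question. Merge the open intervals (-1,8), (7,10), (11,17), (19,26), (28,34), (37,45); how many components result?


Sort and merge overlapping open intervals.
Merged: (-1,10), (11,17), (19,26), (28,34), (37,45).
Number of components = 5

5


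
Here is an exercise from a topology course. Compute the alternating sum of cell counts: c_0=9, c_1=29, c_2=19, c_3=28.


chi = sum_k (-1)^k c_k.
= (-1)^0*9 + (-1)^1*29 + (-1)^2*19 + (-1)^3*28
= (9) + (-29) + (19) + (-28)
= -29

-29


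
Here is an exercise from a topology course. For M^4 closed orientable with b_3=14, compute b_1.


Poincare duality for closed orientable n-manifolds: b_k = b_{n-k}.
Here n = 4, so b_1 = b_3 = 14

14


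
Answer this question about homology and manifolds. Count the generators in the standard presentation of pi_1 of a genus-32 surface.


Standard presentation: pi_1(Sigma_g) = <a_1,b_1,...,a_g,b_g | [a_1,b_1]...[a_g,b_g] = 1>.
Number of generators = 2g = 2*32 = 64

64


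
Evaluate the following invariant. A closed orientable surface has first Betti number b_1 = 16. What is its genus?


For a closed orientable surface: b_1 = 2g.
16 = 2g
g = 16 / 2 = 8

8


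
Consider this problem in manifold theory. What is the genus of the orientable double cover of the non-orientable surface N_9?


chi(N_9) = 2 - 9 = -7.
Double cover: chi(Sigma_g) = 2 * chi(N_9) = 2*(-7) = -14.
2 - 2g = -14, so g = (2 - (-14))/2 = 16/2 = 8

8


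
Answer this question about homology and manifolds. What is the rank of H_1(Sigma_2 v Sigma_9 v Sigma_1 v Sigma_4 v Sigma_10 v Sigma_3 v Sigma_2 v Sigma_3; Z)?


For a wedge X v Y: reduced H_k(X v Y) = H_k(X) + H_k(Y).
Each Sigma_g contributes b_1 = 2g.
b_1 = 4 + 18 + 2 + 8 + 20 + 6 + 4 + 6 = 68

68


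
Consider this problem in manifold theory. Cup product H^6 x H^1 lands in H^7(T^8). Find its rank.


Cup product: H^p x H^q -> H^{p+q}; here p+q = 6+1 = 7.
rank H^k(T^n) = C(n,k).
C(8,7) = 8

8


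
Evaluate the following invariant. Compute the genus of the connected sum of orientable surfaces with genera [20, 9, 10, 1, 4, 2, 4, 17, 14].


Genus is additive under connected sum of orientable surfaces.
g = 20 + 9 + 10 + 1 + 4 + 2 + 4 + 17 + 14 = 81

81


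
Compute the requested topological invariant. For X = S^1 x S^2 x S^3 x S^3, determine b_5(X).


Each S^d has Poincare polynomial 1 + t^d.
The product S^1 x S^2 x S^3 x S^3 has Poincare polynomial prod(1+t^d_i).
Expanding: b_0=1, b_1=1, b_2=1, b_3=3, b_4=2, b_5=2, b_6=3, b_7=1, b_8=1, b_9=1.
b_5 = 2

2


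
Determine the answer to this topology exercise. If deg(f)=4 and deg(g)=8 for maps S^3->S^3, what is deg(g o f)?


Degree is multiplicative under composition: deg(g o f) = deg(g) * deg(f).
= 8 * 4 = 32

32


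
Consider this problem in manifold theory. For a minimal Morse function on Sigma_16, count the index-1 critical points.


A perfect Morse function has m_k = b_k.
For Sigma_16: b_0=1, b_1=2g=32, b_2=1.
Saddles m_1 = 2g = 32

32


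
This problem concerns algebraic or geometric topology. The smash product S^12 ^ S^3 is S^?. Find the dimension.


S^m ^ S^n = S^{m+n}.
k = 12 + 3 = 15

15


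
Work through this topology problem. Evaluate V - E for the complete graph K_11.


K_11: V = 11, E = C(11,2) = 55.
chi = V - E = 11 - 55 = -44

-44


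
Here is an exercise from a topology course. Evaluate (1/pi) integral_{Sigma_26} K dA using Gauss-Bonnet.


Gauss-Bonnet: integral K dA = 2*pi*chi(M).
chi(Sigma_26) = 2 - 2*26 = -50.
(integral K dA)/pi = 2*chi = 2*(-50) = -100

-100


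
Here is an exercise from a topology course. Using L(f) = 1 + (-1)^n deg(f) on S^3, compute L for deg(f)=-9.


On S^3: L(f) = tr(f_0*) + (-1)^3 tr(f_3*) = 1 + (-1)^3 * deg(f).
L(f) = 1 + (-1)^3 * -9 = 1 + 9 = 10

10


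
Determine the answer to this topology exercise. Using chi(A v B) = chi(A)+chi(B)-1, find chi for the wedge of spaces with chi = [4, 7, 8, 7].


chi(A v B) = chi(A) + chi(B) - 1 (one point identified).
For 4 spaces: chi = (sum chi_i) - (4 - 1).
sum = 26; chi = 26 - 3 = 23

23


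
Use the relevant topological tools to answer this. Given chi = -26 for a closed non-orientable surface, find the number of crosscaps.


chi = 2 - k for closed non-orientable surfaces with k crosscaps.
-26 = 2 - k
k = 2 - (-26) = 28

28


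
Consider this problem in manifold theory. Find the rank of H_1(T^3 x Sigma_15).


pi_1(A x B) = pi_1(A) x pi_1(B); rank of abelianization = b_1.
b_1(T^3) = 3, b_1(Sigma_15) = 2*15 = 30.
b_1(product) = 3 + 30 = 33

33


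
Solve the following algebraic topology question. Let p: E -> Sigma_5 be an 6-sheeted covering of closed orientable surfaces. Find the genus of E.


For an n-sheeted cover: chi(E) = n * chi(B).
chi(Sigma_5) = 2 - 2*5 = -8.
chi(E) = 6 * (-8) = -48.
genus(E) = (2 - chi(E))/2 = (2 - (-48))/2 = 50/2 = 25

25


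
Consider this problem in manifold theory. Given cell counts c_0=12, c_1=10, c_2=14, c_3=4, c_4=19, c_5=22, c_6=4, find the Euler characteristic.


chi = sum_k (-1)^k c_k.
= (-1)^0*12 + (-1)^1*10 + (-1)^2*14 + (-1)^3*4 + (-1)^4*19 + (-1)^5*22 + (-1)^6*4
= (12) + (-10) + (14) + (-4) + (19) + (-22) + (4)
= 13

13


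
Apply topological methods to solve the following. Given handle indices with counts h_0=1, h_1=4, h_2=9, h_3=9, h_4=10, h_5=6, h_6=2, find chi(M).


Handles of index k contribute (-1)^k to chi (same as CW cells).
chi = (1) + (-4) + (9) + (-9) + (10) + (-6) + (2) = 3

3


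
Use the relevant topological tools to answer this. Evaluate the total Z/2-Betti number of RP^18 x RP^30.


dim H^*(RP^n; Z/2) = n+1 (one Z/2 in each degree 0..n).
Total Betti number is multiplicative.
Total = (18+1) * (30+1) = 19 * 31 = 589

589


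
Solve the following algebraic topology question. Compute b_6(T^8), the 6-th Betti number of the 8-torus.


By the Kunneth formula, b_k(T^n) = C(n,k).
b_6(T^8) = C(8,6).
C(8,6) = 8!/(6!*2!) = 28

28


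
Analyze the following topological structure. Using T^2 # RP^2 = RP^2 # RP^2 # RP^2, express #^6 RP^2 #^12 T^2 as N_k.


Since a >= 1, the sum is non-orientable; each T^2 can be replaced by RP^2 # RP^2 (since T^2#RP^2 = 3RP^2).
Total crosscaps k = 6 + 2*12 = 30.
Check via chi: chi = 6*1 + 12*0 - (6+12-1)*2 = -28 = 2 - k = -28. Consistent.

30


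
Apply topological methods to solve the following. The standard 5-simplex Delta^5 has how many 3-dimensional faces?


Delta^5 has 5+1 vertices. A 3-face is a choice of 3+1 vertices.
f_3 = C(5+1, 3+1) = C(6,4) = 15

15


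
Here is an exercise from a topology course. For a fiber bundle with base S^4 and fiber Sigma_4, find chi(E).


chi(S^4) = 2 (n even), chi(Sigma_4) = 2 - 2*4 = -6.
chi(E) = 2 * (-6) = -12

-12


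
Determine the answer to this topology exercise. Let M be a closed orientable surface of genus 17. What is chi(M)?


For a closed orientable surface of genus g: chi = 2 - 2g.
Here g = 17.
chi = 2 - 2*17 = 2 - 34 = -32

-32


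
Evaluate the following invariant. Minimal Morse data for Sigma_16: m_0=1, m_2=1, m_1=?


A perfect Morse function has m_k = b_k.
For Sigma_16: b_0=1, b_1=2g=32, b_2=1.
Saddles m_1 = 2g = 32

32


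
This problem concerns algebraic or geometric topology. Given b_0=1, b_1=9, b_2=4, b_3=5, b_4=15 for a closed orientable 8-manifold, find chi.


By Poincare duality b_k = b_{8-k}, so full Betti numbers: b_0=1, b_1=9, b_2=4, b_3=5, b_4=15, b_5=5, b_6=4, b_7=9, b_8=1.
chi = sum (-1)^k b_k = -3

-3


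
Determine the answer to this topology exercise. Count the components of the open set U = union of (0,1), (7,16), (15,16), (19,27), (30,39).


Sort and merge overlapping open intervals.
Merged: (0,1), (7,16), (19,27), (30,39).
Number of components = 4

4


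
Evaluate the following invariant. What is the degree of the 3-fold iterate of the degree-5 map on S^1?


deg(f) = 5. Degree is multiplicative: deg(f^3) = (deg f)^3.
deg(f^3) = (5)^3 = 125

125


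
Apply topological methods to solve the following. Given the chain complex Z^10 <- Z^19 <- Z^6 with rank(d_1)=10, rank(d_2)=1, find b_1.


rank H_k = rank(ker d_k) - rank(im d_{k+1}).
rank(ker d_1) = rank(C_1) - rank(d_1) = 19 - 10 = 9.
rank(im d_{1+1}) = 1.
rank H_1 = 9 - 1 = 8

8


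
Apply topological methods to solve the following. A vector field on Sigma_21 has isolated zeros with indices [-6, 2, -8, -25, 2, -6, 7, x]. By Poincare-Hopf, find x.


Poincare-Hopf: sum of indices = chi(M).
chi(Sigma_21) = 2 - 2*21 = -40.
Sum of known indices = -34.
x = chi - (sum known) = -40 - (-34) = -6

-6


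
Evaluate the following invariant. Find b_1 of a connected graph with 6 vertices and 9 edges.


For a connected graph: rank(pi_1) = b_1 = E - V + 1 = 1 - chi.
chi = V - E = 6 - 9 = -3.
rank = 1 - (-3) = 9 - 6 + 1 = 4

4


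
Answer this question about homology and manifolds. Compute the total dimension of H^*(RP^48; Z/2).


H^k(RP^48; Z/2) = Z/2 for each 0 <= k <= 48.
Total dimension = 48 + 1 = 49

49


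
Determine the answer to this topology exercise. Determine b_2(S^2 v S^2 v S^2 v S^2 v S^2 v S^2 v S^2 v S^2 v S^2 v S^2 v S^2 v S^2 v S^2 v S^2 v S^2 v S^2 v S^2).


For a wedge of spheres, H_k (k>0) is free on one generator per sphere of dimension k.
Spheres of dimension 2: count = 17.
b_2 = 17

17


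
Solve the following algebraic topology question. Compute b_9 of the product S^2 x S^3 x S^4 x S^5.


Each S^d has Poincare polynomial 1 + t^d.
The product S^2 x S^3 x S^4 x S^5 has Poincare polynomial prod(1+t^d_i).
Expanding: b_0=1, b_2=1, b_3=1, b_4=1, b_5=2, b_6=1, b_7=2, b_8=1, b_9=2, b_10=1, b_11=1, b_12=1, b_14=1.
b_9 = 2

2


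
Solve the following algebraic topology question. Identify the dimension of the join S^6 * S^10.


Join of spheres: S^m * S^n = S^{m+n+1}.
dim = 6 + 10 + 1 = 17

17


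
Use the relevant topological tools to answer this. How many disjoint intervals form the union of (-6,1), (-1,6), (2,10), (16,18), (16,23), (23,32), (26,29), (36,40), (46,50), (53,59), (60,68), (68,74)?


Sort and merge overlapping open intervals.
Merged: (-6,10), (16,23), (23,32), (36,40), (46,50), (53,59), (60,68), (68,74).
Number of components = 8

8


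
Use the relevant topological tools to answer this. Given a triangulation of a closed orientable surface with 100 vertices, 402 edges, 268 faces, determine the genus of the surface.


chi = V - E + F = 100 - 402 + 268 = -34
For orientable closed surface: chi = 2 - 2g, so g = (2 - chi)/2.
g = (2 - (-34)) / 2 = 36 / 2 = 18

18


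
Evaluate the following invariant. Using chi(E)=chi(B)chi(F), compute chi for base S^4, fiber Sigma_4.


chi(S^4) = 2 (n even), chi(Sigma_4) = 2 - 2*4 = -6.
chi(E) = 2 * (-6) = -12

-12


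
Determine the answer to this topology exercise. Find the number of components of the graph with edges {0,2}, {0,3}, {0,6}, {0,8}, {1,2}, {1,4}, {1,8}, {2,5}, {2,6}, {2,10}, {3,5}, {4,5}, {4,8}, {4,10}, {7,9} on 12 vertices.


Run DFS/union-find over 12 vertices.
V = 12, E = 15.
Number of components = 3

3


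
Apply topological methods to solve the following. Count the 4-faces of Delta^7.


Delta^7 has 7+1 vertices. A 4-face is a choice of 4+1 vertices.
f_4 = C(7+1, 4+1) = C(8,5) = 56

56


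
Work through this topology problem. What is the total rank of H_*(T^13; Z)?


b_k(T^13) = C(13,k), so the sum over k is sum_k C(13,k) = 2^13.
Total = 2^13 = 8192

8192


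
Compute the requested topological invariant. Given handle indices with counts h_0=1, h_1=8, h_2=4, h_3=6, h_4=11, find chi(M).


Handles of index k contribute (-1)^k to chi (same as CW cells).
chi = (1) + (-8) + (4) + (-6) + (11) = 2

2


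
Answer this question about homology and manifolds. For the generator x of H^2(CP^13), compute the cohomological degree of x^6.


|x| = 2 in H^*(CP^n).
|x^6| = 6 * |x| = 6 * 2 = 12

12


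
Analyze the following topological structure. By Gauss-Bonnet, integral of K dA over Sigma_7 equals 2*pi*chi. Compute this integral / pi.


Gauss-Bonnet: integral K dA = 2*pi*chi(M).
chi(Sigma_7) = 2 - 2*7 = -12.
(integral K dA)/pi = 2*chi = 2*(-12) = -24

-24


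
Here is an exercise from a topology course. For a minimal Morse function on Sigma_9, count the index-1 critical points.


A perfect Morse function has m_k = b_k.
For Sigma_9: b_0=1, b_1=2g=18, b_2=1.
Saddles m_1 = 2g = 18

18


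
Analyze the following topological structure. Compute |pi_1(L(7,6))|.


pi_1(L(p,q)) = Z/pZ for any q coprime to p.
|pi_1(L(7,6))| = 7

7


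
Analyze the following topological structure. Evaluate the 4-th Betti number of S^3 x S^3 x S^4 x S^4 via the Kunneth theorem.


Each S^d has Poincare polynomial 1 + t^d.
The product S^3 x S^3 x S^4 x S^4 has Poincare polynomial prod(1+t^d_i).
Expanding: b_0=1, b_3=2, b_4=2, b_6=1, b_7=4, b_8=1, b_10=2, b_11=2, b_14=1.
b_4 = 2

2


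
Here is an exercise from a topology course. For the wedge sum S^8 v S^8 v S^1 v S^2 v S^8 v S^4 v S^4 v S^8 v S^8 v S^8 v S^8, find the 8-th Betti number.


For a wedge of spheres, H_k (k>0) is free on one generator per sphere of dimension k.
Spheres of dimension 8: count = 7.
b_8 = 7

7


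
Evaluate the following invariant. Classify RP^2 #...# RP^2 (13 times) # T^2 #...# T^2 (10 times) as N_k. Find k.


Since a >= 1, the sum is non-orientable; each T^2 can be replaced by RP^2 # RP^2 (since T^2#RP^2 = 3RP^2).
Total crosscaps k = 13 + 2*10 = 33.
Check via chi: chi = 13*1 + 10*0 - (13+10-1)*2 = -31 = 2 - k = -31. Consistent.

33


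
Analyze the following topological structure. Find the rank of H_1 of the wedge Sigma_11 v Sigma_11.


For a wedge: H_1(A v B) = H_1(A) + H_1(B).
b_1(Sigma_11) = 22, b_1(Sigma_11) = 22.
b_1 = 22 + 22 = 44

44


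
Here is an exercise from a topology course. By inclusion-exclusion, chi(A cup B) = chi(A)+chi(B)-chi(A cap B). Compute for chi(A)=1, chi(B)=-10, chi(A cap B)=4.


chi(A cup B) = chi(A) + chi(B) - chi(A cap B)
= 1 + (-10) - (4)
= -13

-13


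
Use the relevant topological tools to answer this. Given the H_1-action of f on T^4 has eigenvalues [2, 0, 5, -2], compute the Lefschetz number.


For a torus self-map: L(f) = det(I - A) where A acts on H_1.
L(f) = (1-2) * (1-0) * (1-5) * (1--2) = -1 * 1 * -4 * 3 = 12

12


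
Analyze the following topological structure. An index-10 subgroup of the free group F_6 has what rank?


Nielsen-Schreier: an index-n subgroup of F_r is free of rank 1 + n(r-1).
Equivalently: chi(cover) = n*chi(base); chi(vee_r S^1) = 1 - 6 = -5.
chi(E) = 10*(-5) = -50; rank = 1 - chi(E) = 1 - (-50) = 51.
rank = 1 + 10*(6-1) = 1 + 50 = 51

51


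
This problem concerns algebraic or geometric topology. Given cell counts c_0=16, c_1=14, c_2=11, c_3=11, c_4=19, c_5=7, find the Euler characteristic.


chi = sum_k (-1)^k c_k.
= (-1)^0*16 + (-1)^1*14 + (-1)^2*11 + (-1)^3*11 + (-1)^4*19 + (-1)^5*7
= (16) + (-14) + (11) + (-11) + (19) + (-7)
= 14

14


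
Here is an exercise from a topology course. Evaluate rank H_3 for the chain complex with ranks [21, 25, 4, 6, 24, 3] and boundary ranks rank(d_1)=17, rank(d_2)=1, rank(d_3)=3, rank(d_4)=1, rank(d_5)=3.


rank H_k = rank(ker d_k) - rank(im d_{k+1}).
rank(ker d_3) = rank(C_3) - rank(d_3) = 6 - 3 = 3.
rank(im d_{3+1}) = 1.
rank H_3 = 3 - 1 = 2

2


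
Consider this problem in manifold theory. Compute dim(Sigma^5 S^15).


Each suspension raises dimension by 1: Sigma S^n = S^{n+1}.
Sigma^5 S^15 = S^{15+5} = S^20

20


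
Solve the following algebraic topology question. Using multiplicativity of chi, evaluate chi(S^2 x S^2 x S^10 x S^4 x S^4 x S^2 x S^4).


chi is multiplicative: chi(X x Y) = chi(X) chi(Y).
Each even-dim sphere has chi = 2. There are 7 factors.
chi = 2^7 = 128

128


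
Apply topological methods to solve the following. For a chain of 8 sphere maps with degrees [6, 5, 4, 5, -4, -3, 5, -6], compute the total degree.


Degree is multiplicative: deg(composition) = product of degrees.
= (6) * (5) * (4) * (5) * (-4) * (-3) * (5) * (-6) = -216000

-216000


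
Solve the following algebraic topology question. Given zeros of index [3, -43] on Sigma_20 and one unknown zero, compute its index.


Poincare-Hopf: sum of indices = chi(M).
chi(Sigma_20) = 2 - 2*20 = -38.
Sum of known indices = -40.
x = chi - (sum known) = -38 - (-40) = 2

2


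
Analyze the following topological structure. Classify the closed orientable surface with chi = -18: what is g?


chi = 2 - 2g for closed orientable surfaces.
-18 = 2 - 2g
2g = 2 - (-18) = 20
g = 10

10


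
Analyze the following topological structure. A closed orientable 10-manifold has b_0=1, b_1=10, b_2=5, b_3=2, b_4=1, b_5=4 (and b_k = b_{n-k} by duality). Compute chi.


By Poincare duality b_k = b_{10-k}, so full Betti numbers: b_0=1, b_1=10, b_2=5, b_3=2, b_4=1, b_5=4, b_6=1, b_7=2, b_8=5, b_9=10, b_10=1.
chi = sum (-1)^k b_k = -14

-14


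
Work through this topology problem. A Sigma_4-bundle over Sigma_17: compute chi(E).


For a fiber bundle F -> E -> B (with CW structure): chi(E) = chi(B) * chi(F).
chi(Sigma_17) = -32, chi(Sigma_4) = -6.
chi(E) = (-32) * (-6) = 192

192


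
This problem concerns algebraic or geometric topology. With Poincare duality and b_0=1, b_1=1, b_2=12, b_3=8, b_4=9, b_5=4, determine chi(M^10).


By Poincare duality b_k = b_{10-k}, so full Betti numbers: b_0=1, b_1=1, b_2=12, b_3=8, b_4=9, b_5=4, b_6=9, b_7=8, b_8=12, b_9=1, b_10=1.
chi = sum (-1)^k b_k = 22

22


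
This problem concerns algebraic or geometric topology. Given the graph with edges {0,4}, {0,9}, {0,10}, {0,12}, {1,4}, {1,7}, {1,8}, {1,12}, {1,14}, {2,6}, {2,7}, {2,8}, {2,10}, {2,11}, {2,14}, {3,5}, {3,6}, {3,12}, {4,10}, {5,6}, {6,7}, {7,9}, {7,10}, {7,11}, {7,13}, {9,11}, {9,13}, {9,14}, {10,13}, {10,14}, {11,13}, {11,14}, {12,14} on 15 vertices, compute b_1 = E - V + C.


b_1 = E - V + (number of components).
E = 33, V = 15, components = 1.
b_1 = 33 - 15 + 1 = 19

19


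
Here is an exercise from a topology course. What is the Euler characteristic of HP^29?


HP^29 has one cell in each dimension 0, 4, ..., 4*29 (29+1 cells, all even-dim).
chi = 29 + 1 = 30

30


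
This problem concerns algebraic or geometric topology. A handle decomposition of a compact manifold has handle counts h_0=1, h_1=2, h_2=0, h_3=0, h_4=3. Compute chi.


Handles of index k contribute (-1)^k to chi (same as CW cells).
chi = (1) + (-2) + (0) + (0) + (3) = 2

2


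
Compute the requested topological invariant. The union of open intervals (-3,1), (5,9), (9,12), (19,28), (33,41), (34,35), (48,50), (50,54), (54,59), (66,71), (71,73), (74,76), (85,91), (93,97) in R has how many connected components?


Sort and merge overlapping open intervals.
Merged: (-3,1), (5,9), (9,12), (19,28), (33,41), (48,50), (50,54), (54,59), (66,71), (71,73), (74,76), (85,91), (93,97).
Number of components = 13

13


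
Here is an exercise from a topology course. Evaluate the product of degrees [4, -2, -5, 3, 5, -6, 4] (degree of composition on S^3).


Degree is multiplicative: deg(composition) = product of degrees.
= (4) * (-2) * (-5) * (3) * (5) * (-6) * (4) = -14400

-14400


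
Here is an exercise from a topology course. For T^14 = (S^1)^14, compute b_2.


By the Kunneth formula, b_k(T^n) = C(n,k).
b_2(T^14) = C(14,2).
C(14,2) = 14!/(2!*12!) = 91

91


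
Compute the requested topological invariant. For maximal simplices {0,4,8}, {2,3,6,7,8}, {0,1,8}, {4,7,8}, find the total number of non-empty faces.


Each maximal simplex on m vertices has 2^m - 1 nonempty faces.
Take the union (dedupe shared faces).
Total distinct faces = 43

43


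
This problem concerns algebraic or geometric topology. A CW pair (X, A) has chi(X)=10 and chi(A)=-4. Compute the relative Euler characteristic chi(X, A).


Relative Euler characteristic: chi(X, A) = chi(X) - chi(A).
= 10 - (-4) = 14

14
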